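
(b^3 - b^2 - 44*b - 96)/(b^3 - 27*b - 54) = (b^2 - 4*b - 32)/(b^2 - 3*b - 18)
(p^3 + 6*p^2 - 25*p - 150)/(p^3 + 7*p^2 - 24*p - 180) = (p + 5)/(p + 6)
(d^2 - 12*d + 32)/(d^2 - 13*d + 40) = (d - 4)/(d - 5)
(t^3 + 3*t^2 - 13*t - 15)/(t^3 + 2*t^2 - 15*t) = (t + 1)/t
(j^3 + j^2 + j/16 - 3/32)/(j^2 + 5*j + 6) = (j^3 + j^2 + j/16 - 3/32)/(j^2 + 5*j + 6)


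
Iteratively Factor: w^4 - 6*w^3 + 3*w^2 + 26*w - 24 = (w + 2)*(w^3 - 8*w^2 + 19*w - 12) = (w - 4)*(w + 2)*(w^2 - 4*w + 3) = (w - 4)*(w - 1)*(w + 2)*(w - 3)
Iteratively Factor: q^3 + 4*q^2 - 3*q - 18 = (q - 2)*(q^2 + 6*q + 9) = (q - 2)*(q + 3)*(q + 3)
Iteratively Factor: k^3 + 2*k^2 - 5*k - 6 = (k + 3)*(k^2 - k - 2) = (k - 2)*(k + 3)*(k + 1)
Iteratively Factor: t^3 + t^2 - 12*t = (t + 4)*(t^2 - 3*t) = t*(t + 4)*(t - 3)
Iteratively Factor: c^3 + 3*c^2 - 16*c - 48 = (c - 4)*(c^2 + 7*c + 12) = (c - 4)*(c + 4)*(c + 3)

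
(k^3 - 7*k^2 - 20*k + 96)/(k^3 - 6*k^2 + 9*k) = (k^2 - 4*k - 32)/(k*(k - 3))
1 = 1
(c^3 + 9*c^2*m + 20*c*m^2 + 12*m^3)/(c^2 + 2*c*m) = c + 7*m + 6*m^2/c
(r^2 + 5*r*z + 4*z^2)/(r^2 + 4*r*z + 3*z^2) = (r + 4*z)/(r + 3*z)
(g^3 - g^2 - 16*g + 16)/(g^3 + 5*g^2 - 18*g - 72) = (g^2 + 3*g - 4)/(g^2 + 9*g + 18)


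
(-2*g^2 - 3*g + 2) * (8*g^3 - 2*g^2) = -16*g^5 - 20*g^4 + 22*g^3 - 4*g^2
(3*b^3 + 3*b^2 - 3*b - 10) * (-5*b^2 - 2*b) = -15*b^5 - 21*b^4 + 9*b^3 + 56*b^2 + 20*b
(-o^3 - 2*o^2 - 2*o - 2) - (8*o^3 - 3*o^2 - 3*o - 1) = -9*o^3 + o^2 + o - 1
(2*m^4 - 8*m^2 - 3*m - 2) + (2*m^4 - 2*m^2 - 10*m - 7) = 4*m^4 - 10*m^2 - 13*m - 9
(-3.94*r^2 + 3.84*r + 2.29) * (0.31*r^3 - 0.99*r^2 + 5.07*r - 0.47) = -1.2214*r^5 + 5.091*r^4 - 23.0675*r^3 + 19.0535*r^2 + 9.8055*r - 1.0763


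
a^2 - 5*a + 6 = (a - 3)*(a - 2)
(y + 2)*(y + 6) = y^2 + 8*y + 12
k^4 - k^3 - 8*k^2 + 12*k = k*(k - 2)^2*(k + 3)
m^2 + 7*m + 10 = (m + 2)*(m + 5)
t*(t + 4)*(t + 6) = t^3 + 10*t^2 + 24*t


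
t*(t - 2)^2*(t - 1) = t^4 - 5*t^3 + 8*t^2 - 4*t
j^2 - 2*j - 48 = (j - 8)*(j + 6)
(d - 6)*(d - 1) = d^2 - 7*d + 6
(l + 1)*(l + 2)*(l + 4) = l^3 + 7*l^2 + 14*l + 8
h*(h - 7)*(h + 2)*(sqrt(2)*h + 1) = sqrt(2)*h^4 - 5*sqrt(2)*h^3 + h^3 - 14*sqrt(2)*h^2 - 5*h^2 - 14*h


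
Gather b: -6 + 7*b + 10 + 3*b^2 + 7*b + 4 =3*b^2 + 14*b + 8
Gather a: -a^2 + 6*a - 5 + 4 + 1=-a^2 + 6*a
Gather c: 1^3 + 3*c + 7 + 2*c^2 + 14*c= 2*c^2 + 17*c + 8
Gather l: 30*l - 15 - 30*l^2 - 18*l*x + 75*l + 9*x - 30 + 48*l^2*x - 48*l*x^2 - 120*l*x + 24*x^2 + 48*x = l^2*(48*x - 30) + l*(-48*x^2 - 138*x + 105) + 24*x^2 + 57*x - 45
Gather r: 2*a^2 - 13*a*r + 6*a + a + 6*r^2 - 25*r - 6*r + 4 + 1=2*a^2 + 7*a + 6*r^2 + r*(-13*a - 31) + 5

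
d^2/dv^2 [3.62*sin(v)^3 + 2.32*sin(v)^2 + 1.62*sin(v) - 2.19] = -4.335*sin(v) + 8.145*sin(3*v) + 4.64*cos(2*v)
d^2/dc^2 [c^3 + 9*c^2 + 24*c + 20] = 6*c + 18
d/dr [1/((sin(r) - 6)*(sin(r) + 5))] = (-sin(2*r) + cos(r))/((sin(r) - 6)^2*(sin(r) + 5)^2)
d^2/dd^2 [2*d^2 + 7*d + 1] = 4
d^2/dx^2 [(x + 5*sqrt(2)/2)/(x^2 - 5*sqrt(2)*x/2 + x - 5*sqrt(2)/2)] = 2*((2*x + 5*sqrt(2))*(4*x - 5*sqrt(2) + 2)^2 - 4*(3*x + 1)*(2*x^2 - 5*sqrt(2)*x + 2*x - 5*sqrt(2)))/(2*x^2 - 5*sqrt(2)*x + 2*x - 5*sqrt(2))^3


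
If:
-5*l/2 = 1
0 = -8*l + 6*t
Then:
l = -2/5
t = -8/15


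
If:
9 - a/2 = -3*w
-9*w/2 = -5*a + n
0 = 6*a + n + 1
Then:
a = -58/41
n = 307/41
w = -398/123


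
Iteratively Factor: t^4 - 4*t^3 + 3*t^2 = (t - 3)*(t^3 - t^2) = (t - 3)*(t - 1)*(t^2) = t*(t - 3)*(t - 1)*(t)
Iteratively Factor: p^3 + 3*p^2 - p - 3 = (p + 1)*(p^2 + 2*p - 3) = (p - 1)*(p + 1)*(p + 3)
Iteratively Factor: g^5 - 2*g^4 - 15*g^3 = (g)*(g^4 - 2*g^3 - 15*g^2) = g^2*(g^3 - 2*g^2 - 15*g) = g^2*(g - 5)*(g^2 + 3*g) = g^2*(g - 5)*(g + 3)*(g)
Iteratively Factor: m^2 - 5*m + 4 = (m - 1)*(m - 4)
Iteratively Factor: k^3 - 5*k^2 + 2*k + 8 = (k + 1)*(k^2 - 6*k + 8) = (k - 2)*(k + 1)*(k - 4)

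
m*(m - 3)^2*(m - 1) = m^4 - 7*m^3 + 15*m^2 - 9*m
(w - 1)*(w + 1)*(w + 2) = w^3 + 2*w^2 - w - 2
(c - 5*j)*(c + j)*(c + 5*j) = c^3 + c^2*j - 25*c*j^2 - 25*j^3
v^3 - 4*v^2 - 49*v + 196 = (v - 7)*(v - 4)*(v + 7)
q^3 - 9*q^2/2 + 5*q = q*(q - 5/2)*(q - 2)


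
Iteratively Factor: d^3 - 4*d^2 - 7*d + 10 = (d - 1)*(d^2 - 3*d - 10) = (d - 1)*(d + 2)*(d - 5)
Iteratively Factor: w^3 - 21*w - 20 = (w + 1)*(w^2 - w - 20) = (w + 1)*(w + 4)*(w - 5)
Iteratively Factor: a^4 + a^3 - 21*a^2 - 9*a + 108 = (a - 3)*(a^3 + 4*a^2 - 9*a - 36) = (a - 3)*(a + 3)*(a^2 + a - 12) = (a - 3)*(a + 3)*(a + 4)*(a - 3)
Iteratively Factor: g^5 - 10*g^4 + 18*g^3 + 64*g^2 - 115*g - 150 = (g + 1)*(g^4 - 11*g^3 + 29*g^2 + 35*g - 150) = (g + 1)*(g + 2)*(g^3 - 13*g^2 + 55*g - 75) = (g - 5)*(g + 1)*(g + 2)*(g^2 - 8*g + 15) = (g - 5)^2*(g + 1)*(g + 2)*(g - 3)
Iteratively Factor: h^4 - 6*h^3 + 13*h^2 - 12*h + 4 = (h - 2)*(h^3 - 4*h^2 + 5*h - 2) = (h - 2)*(h - 1)*(h^2 - 3*h + 2) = (h - 2)*(h - 1)^2*(h - 2)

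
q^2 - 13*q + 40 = (q - 8)*(q - 5)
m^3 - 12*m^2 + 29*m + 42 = (m - 7)*(m - 6)*(m + 1)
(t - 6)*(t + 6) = t^2 - 36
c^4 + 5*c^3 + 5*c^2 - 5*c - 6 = (c - 1)*(c + 1)*(c + 2)*(c + 3)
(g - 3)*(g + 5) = g^2 + 2*g - 15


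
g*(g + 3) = g^2 + 3*g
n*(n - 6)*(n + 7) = n^3 + n^2 - 42*n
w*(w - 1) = w^2 - w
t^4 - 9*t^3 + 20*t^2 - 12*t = t*(t - 6)*(t - 2)*(t - 1)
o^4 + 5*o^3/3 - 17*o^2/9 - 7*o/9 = o*(o - 1)*(o + 1/3)*(o + 7/3)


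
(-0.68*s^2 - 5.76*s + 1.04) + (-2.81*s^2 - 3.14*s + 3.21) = -3.49*s^2 - 8.9*s + 4.25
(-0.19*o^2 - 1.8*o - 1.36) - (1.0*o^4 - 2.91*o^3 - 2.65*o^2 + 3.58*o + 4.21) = -1.0*o^4 + 2.91*o^3 + 2.46*o^2 - 5.38*o - 5.57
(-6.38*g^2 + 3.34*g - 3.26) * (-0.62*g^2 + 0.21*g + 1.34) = 3.9556*g^4 - 3.4106*g^3 - 5.8266*g^2 + 3.791*g - 4.3684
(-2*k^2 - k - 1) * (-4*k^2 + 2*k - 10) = 8*k^4 + 22*k^2 + 8*k + 10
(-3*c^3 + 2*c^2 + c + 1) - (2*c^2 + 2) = -3*c^3 + c - 1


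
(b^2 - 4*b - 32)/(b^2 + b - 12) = (b - 8)/(b - 3)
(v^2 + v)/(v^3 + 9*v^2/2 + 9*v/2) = 2*(v + 1)/(2*v^2 + 9*v + 9)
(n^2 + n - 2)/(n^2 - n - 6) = (n - 1)/(n - 3)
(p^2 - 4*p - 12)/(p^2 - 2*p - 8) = (p - 6)/(p - 4)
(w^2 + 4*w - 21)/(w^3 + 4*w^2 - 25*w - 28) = (w - 3)/(w^2 - 3*w - 4)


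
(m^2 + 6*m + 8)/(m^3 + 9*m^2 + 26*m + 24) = 1/(m + 3)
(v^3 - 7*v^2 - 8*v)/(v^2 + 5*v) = (v^2 - 7*v - 8)/(v + 5)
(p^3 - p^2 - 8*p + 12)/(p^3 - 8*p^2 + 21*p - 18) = (p^2 + p - 6)/(p^2 - 6*p + 9)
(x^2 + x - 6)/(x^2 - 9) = (x - 2)/(x - 3)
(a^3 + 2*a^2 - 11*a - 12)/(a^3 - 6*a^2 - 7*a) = (a^2 + a - 12)/(a*(a - 7))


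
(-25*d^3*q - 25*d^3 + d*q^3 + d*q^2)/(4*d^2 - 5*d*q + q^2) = d*(-25*d^2*q - 25*d^2 + q^3 + q^2)/(4*d^2 - 5*d*q + q^2)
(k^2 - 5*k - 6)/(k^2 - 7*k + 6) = (k + 1)/(k - 1)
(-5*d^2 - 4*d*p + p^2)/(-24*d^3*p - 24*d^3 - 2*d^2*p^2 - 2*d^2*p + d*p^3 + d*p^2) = (5*d^2 + 4*d*p - p^2)/(d*(24*d^2*p + 24*d^2 + 2*d*p^2 + 2*d*p - p^3 - p^2))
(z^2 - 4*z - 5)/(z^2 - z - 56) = (-z^2 + 4*z + 5)/(-z^2 + z + 56)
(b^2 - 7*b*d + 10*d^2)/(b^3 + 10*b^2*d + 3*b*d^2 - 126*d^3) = (b^2 - 7*b*d + 10*d^2)/(b^3 + 10*b^2*d + 3*b*d^2 - 126*d^3)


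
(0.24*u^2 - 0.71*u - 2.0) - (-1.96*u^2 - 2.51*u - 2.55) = 2.2*u^2 + 1.8*u + 0.55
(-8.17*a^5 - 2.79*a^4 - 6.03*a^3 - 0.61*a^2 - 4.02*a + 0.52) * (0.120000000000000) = -0.9804*a^5 - 0.3348*a^4 - 0.7236*a^3 - 0.0732*a^2 - 0.4824*a + 0.0624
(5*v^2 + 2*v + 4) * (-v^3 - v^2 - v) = -5*v^5 - 7*v^4 - 11*v^3 - 6*v^2 - 4*v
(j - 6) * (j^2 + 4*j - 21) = j^3 - 2*j^2 - 45*j + 126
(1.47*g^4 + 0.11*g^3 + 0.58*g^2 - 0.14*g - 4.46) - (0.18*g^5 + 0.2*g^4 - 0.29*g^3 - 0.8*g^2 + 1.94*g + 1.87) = -0.18*g^5 + 1.27*g^4 + 0.4*g^3 + 1.38*g^2 - 2.08*g - 6.33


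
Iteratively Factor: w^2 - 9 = (w + 3)*(w - 3)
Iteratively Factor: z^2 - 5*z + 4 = (z - 1)*(z - 4)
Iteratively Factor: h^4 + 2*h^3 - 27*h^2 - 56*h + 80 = (h - 5)*(h^3 + 7*h^2 + 8*h - 16) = (h - 5)*(h - 1)*(h^2 + 8*h + 16) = (h - 5)*(h - 1)*(h + 4)*(h + 4)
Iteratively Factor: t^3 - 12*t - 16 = (t - 4)*(t^2 + 4*t + 4) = (t - 4)*(t + 2)*(t + 2)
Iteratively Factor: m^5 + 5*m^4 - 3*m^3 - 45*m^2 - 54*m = (m + 3)*(m^4 + 2*m^3 - 9*m^2 - 18*m) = (m - 3)*(m + 3)*(m^3 + 5*m^2 + 6*m) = (m - 3)*(m + 2)*(m + 3)*(m^2 + 3*m) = (m - 3)*(m + 2)*(m + 3)^2*(m)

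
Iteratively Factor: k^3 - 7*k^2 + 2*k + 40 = (k + 2)*(k^2 - 9*k + 20) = (k - 4)*(k + 2)*(k - 5)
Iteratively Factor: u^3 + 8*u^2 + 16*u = (u + 4)*(u^2 + 4*u) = (u + 4)^2*(u)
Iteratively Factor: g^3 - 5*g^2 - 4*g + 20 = (g - 2)*(g^2 - 3*g - 10) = (g - 2)*(g + 2)*(g - 5)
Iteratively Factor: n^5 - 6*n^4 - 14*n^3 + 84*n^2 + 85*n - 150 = (n - 5)*(n^4 - n^3 - 19*n^2 - 11*n + 30) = (n - 5)*(n + 3)*(n^3 - 4*n^2 - 7*n + 10) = (n - 5)*(n + 2)*(n + 3)*(n^2 - 6*n + 5) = (n - 5)*(n - 1)*(n + 2)*(n + 3)*(n - 5)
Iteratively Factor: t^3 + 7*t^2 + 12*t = (t + 4)*(t^2 + 3*t) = t*(t + 4)*(t + 3)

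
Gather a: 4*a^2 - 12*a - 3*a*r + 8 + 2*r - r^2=4*a^2 + a*(-3*r - 12) - r^2 + 2*r + 8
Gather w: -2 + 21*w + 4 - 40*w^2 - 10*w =-40*w^2 + 11*w + 2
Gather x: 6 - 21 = -15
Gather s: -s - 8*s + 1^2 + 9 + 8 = 18 - 9*s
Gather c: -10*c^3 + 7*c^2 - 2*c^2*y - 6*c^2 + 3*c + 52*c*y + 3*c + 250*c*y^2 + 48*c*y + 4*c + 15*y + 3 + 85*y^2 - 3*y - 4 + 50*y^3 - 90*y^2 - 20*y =-10*c^3 + c^2*(1 - 2*y) + c*(250*y^2 + 100*y + 10) + 50*y^3 - 5*y^2 - 8*y - 1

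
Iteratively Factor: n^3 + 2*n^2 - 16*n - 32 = (n + 4)*(n^2 - 2*n - 8) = (n + 2)*(n + 4)*(n - 4)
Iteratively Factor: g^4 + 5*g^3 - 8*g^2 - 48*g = (g)*(g^3 + 5*g^2 - 8*g - 48) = g*(g + 4)*(g^2 + g - 12) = g*(g + 4)^2*(g - 3)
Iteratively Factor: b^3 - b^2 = (b - 1)*(b^2) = b*(b - 1)*(b)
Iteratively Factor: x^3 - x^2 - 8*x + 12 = (x - 2)*(x^2 + x - 6) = (x - 2)^2*(x + 3)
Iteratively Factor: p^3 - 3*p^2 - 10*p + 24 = (p - 2)*(p^2 - p - 12) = (p - 2)*(p + 3)*(p - 4)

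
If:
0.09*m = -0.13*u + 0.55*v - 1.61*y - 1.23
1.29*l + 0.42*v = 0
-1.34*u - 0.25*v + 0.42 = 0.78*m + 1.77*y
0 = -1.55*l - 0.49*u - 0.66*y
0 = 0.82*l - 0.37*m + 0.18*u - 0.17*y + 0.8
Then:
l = 0.63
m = 4.47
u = 0.31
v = -1.92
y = -1.69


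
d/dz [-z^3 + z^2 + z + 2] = -3*z^2 + 2*z + 1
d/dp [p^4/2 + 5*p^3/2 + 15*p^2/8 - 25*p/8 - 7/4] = 2*p^3 + 15*p^2/2 + 15*p/4 - 25/8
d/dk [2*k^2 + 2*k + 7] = 4*k + 2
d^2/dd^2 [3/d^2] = 18/d^4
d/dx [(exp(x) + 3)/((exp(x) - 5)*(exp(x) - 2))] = (-exp(2*x) - 6*exp(x) + 31)*exp(x)/(exp(4*x) - 14*exp(3*x) + 69*exp(2*x) - 140*exp(x) + 100)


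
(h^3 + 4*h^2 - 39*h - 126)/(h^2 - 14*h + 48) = (h^2 + 10*h + 21)/(h - 8)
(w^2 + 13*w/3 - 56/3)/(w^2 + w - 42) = (w - 8/3)/(w - 6)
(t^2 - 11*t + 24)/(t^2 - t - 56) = (t - 3)/(t + 7)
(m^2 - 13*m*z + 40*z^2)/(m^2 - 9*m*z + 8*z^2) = (-m + 5*z)/(-m + z)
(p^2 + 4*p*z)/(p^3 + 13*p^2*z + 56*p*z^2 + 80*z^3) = p/(p^2 + 9*p*z + 20*z^2)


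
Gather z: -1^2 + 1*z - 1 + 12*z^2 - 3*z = 12*z^2 - 2*z - 2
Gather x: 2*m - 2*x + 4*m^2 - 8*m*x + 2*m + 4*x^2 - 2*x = 4*m^2 + 4*m + 4*x^2 + x*(-8*m - 4)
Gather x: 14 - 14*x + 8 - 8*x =22 - 22*x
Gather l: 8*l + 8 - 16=8*l - 8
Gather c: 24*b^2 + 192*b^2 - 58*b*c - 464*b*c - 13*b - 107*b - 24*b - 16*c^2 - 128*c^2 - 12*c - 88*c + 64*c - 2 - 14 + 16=216*b^2 - 144*b - 144*c^2 + c*(-522*b - 36)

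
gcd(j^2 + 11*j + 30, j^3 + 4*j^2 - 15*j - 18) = j + 6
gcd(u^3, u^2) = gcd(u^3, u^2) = u^2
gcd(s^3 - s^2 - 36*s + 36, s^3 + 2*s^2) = 1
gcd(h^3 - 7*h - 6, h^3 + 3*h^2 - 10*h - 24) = h^2 - h - 6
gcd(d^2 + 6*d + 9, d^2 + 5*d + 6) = d + 3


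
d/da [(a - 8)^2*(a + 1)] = 3*(a - 8)*(a - 2)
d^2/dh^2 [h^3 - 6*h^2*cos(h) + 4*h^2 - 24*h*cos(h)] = 6*h^2*cos(h) + 24*sqrt(2)*h*sin(h + pi/4) + 6*h + 48*sin(h) - 12*cos(h) + 8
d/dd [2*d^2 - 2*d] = 4*d - 2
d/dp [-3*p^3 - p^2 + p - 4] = -9*p^2 - 2*p + 1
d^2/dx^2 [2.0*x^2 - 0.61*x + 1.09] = 4.00000000000000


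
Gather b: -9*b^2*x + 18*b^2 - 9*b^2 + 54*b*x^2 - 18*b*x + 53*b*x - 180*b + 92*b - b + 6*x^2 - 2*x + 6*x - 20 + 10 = b^2*(9 - 9*x) + b*(54*x^2 + 35*x - 89) + 6*x^2 + 4*x - 10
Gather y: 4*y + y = 5*y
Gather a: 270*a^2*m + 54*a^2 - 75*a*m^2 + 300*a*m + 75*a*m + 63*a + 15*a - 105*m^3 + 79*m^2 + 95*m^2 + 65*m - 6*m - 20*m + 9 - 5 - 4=a^2*(270*m + 54) + a*(-75*m^2 + 375*m + 78) - 105*m^3 + 174*m^2 + 39*m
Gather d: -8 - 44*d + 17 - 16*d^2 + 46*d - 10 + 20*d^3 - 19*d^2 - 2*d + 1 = 20*d^3 - 35*d^2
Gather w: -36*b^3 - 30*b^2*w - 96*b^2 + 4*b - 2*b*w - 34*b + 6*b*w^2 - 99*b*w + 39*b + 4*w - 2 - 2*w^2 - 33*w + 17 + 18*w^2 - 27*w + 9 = -36*b^3 - 96*b^2 + 9*b + w^2*(6*b + 16) + w*(-30*b^2 - 101*b - 56) + 24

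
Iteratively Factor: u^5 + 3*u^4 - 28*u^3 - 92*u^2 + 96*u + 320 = (u + 4)*(u^4 - u^3 - 24*u^2 + 4*u + 80) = (u - 2)*(u + 4)*(u^3 + u^2 - 22*u - 40) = (u - 2)*(u + 4)^2*(u^2 - 3*u - 10) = (u - 5)*(u - 2)*(u + 4)^2*(u + 2)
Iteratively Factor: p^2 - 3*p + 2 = (p - 1)*(p - 2)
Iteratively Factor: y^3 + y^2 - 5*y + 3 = (y + 3)*(y^2 - 2*y + 1) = (y - 1)*(y + 3)*(y - 1)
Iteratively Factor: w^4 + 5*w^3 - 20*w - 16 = (w + 2)*(w^3 + 3*w^2 - 6*w - 8) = (w + 2)*(w + 4)*(w^2 - w - 2) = (w - 2)*(w + 2)*(w + 4)*(w + 1)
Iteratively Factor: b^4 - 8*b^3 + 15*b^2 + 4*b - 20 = (b + 1)*(b^3 - 9*b^2 + 24*b - 20) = (b - 5)*(b + 1)*(b^2 - 4*b + 4) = (b - 5)*(b - 2)*(b + 1)*(b - 2)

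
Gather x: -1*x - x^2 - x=-x^2 - 2*x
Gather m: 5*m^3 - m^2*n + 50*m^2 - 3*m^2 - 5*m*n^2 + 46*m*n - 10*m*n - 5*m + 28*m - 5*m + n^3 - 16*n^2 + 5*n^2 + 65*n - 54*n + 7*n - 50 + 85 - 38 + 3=5*m^3 + m^2*(47 - n) + m*(-5*n^2 + 36*n + 18) + n^3 - 11*n^2 + 18*n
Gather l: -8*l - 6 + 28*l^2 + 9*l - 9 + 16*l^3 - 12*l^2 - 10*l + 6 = 16*l^3 + 16*l^2 - 9*l - 9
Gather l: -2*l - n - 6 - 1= -2*l - n - 7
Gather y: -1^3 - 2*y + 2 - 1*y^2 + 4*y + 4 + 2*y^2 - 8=y^2 + 2*y - 3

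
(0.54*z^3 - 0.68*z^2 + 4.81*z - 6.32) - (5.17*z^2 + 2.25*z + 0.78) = 0.54*z^3 - 5.85*z^2 + 2.56*z - 7.1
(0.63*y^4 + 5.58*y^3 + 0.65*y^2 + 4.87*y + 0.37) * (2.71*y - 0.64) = 1.7073*y^5 + 14.7186*y^4 - 1.8097*y^3 + 12.7817*y^2 - 2.1141*y - 0.2368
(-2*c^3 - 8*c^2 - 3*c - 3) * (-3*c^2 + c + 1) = 6*c^5 + 22*c^4 - c^3 - 2*c^2 - 6*c - 3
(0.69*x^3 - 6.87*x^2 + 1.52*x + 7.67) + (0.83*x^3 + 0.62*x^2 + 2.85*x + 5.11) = 1.52*x^3 - 6.25*x^2 + 4.37*x + 12.78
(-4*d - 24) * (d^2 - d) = -4*d^3 - 20*d^2 + 24*d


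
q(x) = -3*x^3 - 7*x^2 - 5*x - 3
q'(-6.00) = -245.00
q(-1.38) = -1.55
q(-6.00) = 423.00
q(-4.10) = 106.59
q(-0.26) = -2.12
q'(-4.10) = -98.89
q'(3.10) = -134.89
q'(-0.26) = -1.97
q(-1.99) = 2.87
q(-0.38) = -1.95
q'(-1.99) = -12.78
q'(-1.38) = -2.82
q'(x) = -9*x^2 - 14*x - 5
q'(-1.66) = -6.56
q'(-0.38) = -0.98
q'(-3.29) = -56.36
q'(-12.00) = -1133.00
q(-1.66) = -0.27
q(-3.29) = 44.52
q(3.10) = -175.14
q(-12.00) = 4233.00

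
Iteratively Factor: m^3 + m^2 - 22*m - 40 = (m + 4)*(m^2 - 3*m - 10) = (m + 2)*(m + 4)*(m - 5)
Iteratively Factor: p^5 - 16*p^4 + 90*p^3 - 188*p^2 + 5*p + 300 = (p + 1)*(p^4 - 17*p^3 + 107*p^2 - 295*p + 300) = (p - 4)*(p + 1)*(p^3 - 13*p^2 + 55*p - 75) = (p - 5)*(p - 4)*(p + 1)*(p^2 - 8*p + 15) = (p - 5)^2*(p - 4)*(p + 1)*(p - 3)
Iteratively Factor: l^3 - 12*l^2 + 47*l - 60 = (l - 3)*(l^2 - 9*l + 20) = (l - 4)*(l - 3)*(l - 5)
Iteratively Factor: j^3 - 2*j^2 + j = (j - 1)*(j^2 - j) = (j - 1)^2*(j)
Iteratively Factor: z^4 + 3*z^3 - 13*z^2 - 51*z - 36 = (z + 3)*(z^3 - 13*z - 12) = (z + 3)^2*(z^2 - 3*z - 4) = (z - 4)*(z + 3)^2*(z + 1)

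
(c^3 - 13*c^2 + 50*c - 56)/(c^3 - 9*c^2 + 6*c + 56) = (c - 2)/(c + 2)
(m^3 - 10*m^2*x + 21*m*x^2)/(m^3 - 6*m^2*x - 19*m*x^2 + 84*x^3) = m/(m + 4*x)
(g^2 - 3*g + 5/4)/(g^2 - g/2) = (g - 5/2)/g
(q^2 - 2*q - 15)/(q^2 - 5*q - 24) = (q - 5)/(q - 8)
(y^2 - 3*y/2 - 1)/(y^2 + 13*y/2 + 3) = (y - 2)/(y + 6)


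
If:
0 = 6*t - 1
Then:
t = 1/6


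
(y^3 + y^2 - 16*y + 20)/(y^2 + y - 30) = (y^3 + y^2 - 16*y + 20)/(y^2 + y - 30)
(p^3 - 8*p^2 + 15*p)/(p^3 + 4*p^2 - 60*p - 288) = p*(p^2 - 8*p + 15)/(p^3 + 4*p^2 - 60*p - 288)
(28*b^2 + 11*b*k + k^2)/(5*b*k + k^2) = (28*b^2 + 11*b*k + k^2)/(k*(5*b + k))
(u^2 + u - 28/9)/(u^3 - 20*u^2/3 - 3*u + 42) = (u - 4/3)/(u^2 - 9*u + 18)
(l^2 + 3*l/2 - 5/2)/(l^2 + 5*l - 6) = (l + 5/2)/(l + 6)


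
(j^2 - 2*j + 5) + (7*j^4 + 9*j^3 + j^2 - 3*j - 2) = 7*j^4 + 9*j^3 + 2*j^2 - 5*j + 3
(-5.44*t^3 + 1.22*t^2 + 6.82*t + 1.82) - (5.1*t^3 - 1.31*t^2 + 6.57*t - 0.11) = -10.54*t^3 + 2.53*t^2 + 0.25*t + 1.93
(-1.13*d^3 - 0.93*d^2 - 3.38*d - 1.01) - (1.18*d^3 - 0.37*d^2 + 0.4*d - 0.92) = -2.31*d^3 - 0.56*d^2 - 3.78*d - 0.09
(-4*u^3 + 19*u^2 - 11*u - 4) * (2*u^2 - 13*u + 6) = -8*u^5 + 90*u^4 - 293*u^3 + 249*u^2 - 14*u - 24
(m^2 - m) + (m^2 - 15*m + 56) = 2*m^2 - 16*m + 56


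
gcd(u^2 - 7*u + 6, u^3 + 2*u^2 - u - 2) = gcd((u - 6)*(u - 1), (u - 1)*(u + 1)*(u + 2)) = u - 1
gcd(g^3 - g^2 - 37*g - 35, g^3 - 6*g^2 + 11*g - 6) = 1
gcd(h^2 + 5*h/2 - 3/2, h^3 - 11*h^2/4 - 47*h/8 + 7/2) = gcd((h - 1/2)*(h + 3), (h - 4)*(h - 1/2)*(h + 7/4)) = h - 1/2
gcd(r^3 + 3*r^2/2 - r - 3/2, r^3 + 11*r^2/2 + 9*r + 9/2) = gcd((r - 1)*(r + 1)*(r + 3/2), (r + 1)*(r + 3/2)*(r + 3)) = r^2 + 5*r/2 + 3/2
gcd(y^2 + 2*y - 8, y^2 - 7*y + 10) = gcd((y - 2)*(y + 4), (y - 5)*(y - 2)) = y - 2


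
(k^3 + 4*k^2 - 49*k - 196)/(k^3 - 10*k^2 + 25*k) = (k^3 + 4*k^2 - 49*k - 196)/(k*(k^2 - 10*k + 25))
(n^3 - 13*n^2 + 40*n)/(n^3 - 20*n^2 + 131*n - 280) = n/(n - 7)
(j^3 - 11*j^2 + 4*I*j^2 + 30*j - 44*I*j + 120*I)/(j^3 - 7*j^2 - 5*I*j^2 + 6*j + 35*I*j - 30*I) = (j^2 + j*(-5 + 4*I) - 20*I)/(j^2 - j*(1 + 5*I) + 5*I)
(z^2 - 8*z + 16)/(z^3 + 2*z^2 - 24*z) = (z - 4)/(z*(z + 6))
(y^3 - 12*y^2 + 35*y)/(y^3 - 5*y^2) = (y - 7)/y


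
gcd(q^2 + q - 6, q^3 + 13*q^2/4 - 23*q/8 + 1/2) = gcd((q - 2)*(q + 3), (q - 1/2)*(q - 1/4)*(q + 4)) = 1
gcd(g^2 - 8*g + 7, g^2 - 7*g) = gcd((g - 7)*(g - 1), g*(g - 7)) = g - 7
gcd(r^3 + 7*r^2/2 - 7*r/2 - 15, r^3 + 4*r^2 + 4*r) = 1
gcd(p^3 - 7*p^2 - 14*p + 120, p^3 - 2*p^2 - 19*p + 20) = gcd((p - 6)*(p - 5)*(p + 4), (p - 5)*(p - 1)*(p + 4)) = p^2 - p - 20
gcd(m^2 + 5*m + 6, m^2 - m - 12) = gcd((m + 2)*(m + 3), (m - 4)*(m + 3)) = m + 3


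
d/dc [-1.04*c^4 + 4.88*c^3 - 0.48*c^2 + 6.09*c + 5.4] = -4.16*c^3 + 14.64*c^2 - 0.96*c + 6.09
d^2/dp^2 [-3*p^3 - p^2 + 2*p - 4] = -18*p - 2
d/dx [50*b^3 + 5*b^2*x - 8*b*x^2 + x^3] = 5*b^2 - 16*b*x + 3*x^2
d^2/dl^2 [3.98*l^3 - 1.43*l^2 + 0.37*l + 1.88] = 23.88*l - 2.86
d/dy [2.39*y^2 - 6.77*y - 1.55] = 4.78*y - 6.77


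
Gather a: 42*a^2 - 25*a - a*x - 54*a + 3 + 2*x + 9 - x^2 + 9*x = 42*a^2 + a*(-x - 79) - x^2 + 11*x + 12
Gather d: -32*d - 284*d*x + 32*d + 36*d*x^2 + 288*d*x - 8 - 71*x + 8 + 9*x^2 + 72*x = d*(36*x^2 + 4*x) + 9*x^2 + x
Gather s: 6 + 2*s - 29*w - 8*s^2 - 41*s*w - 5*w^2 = -8*s^2 + s*(2 - 41*w) - 5*w^2 - 29*w + 6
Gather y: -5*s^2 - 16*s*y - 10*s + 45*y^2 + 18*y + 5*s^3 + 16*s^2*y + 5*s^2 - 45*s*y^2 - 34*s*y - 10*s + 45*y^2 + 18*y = 5*s^3 - 20*s + y^2*(90 - 45*s) + y*(16*s^2 - 50*s + 36)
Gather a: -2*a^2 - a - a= -2*a^2 - 2*a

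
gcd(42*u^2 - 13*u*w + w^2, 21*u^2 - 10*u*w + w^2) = 7*u - w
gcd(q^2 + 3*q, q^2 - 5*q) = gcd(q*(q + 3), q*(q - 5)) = q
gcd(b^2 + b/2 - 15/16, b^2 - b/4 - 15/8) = b + 5/4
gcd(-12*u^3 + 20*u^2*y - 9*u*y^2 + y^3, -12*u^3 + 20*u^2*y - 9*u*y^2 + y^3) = -12*u^3 + 20*u^2*y - 9*u*y^2 + y^3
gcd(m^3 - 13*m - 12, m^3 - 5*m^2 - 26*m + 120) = m - 4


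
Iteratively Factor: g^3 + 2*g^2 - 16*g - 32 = (g - 4)*(g^2 + 6*g + 8) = (g - 4)*(g + 2)*(g + 4)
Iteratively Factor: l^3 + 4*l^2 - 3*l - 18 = (l - 2)*(l^2 + 6*l + 9) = (l - 2)*(l + 3)*(l + 3)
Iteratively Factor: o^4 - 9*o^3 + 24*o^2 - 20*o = (o - 2)*(o^3 - 7*o^2 + 10*o) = o*(o - 2)*(o^2 - 7*o + 10) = o*(o - 2)^2*(o - 5)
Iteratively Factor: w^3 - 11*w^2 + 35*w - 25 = (w - 5)*(w^2 - 6*w + 5) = (w - 5)*(w - 1)*(w - 5)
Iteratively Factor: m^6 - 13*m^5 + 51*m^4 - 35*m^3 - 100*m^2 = (m)*(m^5 - 13*m^4 + 51*m^3 - 35*m^2 - 100*m) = m*(m - 5)*(m^4 - 8*m^3 + 11*m^2 + 20*m) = m^2*(m - 5)*(m^3 - 8*m^2 + 11*m + 20) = m^2*(m - 5)^2*(m^2 - 3*m - 4) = m^2*(m - 5)^2*(m - 4)*(m + 1)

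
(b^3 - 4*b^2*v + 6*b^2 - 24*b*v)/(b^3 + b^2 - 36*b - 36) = b*(b - 4*v)/(b^2 - 5*b - 6)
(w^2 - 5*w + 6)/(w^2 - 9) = (w - 2)/(w + 3)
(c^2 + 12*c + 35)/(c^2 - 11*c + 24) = (c^2 + 12*c + 35)/(c^2 - 11*c + 24)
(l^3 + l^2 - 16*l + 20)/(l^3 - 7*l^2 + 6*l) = (l^3 + l^2 - 16*l + 20)/(l*(l^2 - 7*l + 6))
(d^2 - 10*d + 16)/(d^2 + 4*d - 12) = (d - 8)/(d + 6)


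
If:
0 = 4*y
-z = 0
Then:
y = 0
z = 0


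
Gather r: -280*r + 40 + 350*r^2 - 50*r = 350*r^2 - 330*r + 40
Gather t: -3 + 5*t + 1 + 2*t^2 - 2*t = 2*t^2 + 3*t - 2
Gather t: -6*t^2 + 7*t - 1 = -6*t^2 + 7*t - 1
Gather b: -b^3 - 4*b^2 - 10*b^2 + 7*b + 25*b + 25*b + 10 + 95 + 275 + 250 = -b^3 - 14*b^2 + 57*b + 630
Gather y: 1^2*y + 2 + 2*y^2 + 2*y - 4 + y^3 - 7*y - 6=y^3 + 2*y^2 - 4*y - 8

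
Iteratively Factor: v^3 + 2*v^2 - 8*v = (v)*(v^2 + 2*v - 8) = v*(v - 2)*(v + 4)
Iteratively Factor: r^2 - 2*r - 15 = (r + 3)*(r - 5)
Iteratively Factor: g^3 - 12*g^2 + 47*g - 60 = (g - 5)*(g^2 - 7*g + 12) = (g - 5)*(g - 3)*(g - 4)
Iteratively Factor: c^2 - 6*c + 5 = (c - 5)*(c - 1)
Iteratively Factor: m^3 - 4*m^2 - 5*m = (m - 5)*(m^2 + m) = (m - 5)*(m + 1)*(m)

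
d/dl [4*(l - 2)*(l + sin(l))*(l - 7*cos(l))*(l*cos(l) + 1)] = 4*(2 - l)*(l + sin(l))*(l - 7*cos(l))*(l*sin(l) - cos(l)) + 4*(l - 2)*(l + sin(l))*(l*cos(l) + 1)*(7*sin(l) + 1) + 4*(l - 2)*(l - 7*cos(l))*(l*cos(l) + 1)*(cos(l) + 1) + 4*(l + sin(l))*(l - 7*cos(l))*(l*cos(l) + 1)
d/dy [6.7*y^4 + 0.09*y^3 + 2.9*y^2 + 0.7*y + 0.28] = 26.8*y^3 + 0.27*y^2 + 5.8*y + 0.7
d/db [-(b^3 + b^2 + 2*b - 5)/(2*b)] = -b - 1/2 - 5/(2*b^2)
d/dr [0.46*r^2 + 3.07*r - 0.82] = 0.92*r + 3.07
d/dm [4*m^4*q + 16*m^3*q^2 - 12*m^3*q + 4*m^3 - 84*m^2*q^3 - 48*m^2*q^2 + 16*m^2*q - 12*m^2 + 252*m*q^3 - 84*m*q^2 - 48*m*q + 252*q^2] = 16*m^3*q + 48*m^2*q^2 - 36*m^2*q + 12*m^2 - 168*m*q^3 - 96*m*q^2 + 32*m*q - 24*m + 252*q^3 - 84*q^2 - 48*q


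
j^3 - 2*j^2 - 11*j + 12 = (j - 4)*(j - 1)*(j + 3)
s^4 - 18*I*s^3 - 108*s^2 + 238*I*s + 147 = (s - 7*I)^2*(s - 3*I)*(s - I)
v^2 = v^2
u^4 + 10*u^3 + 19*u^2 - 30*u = u*(u - 1)*(u + 5)*(u + 6)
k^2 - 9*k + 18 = (k - 6)*(k - 3)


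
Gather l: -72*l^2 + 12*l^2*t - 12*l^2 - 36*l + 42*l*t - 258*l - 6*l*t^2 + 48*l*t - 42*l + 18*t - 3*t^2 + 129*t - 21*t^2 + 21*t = l^2*(12*t - 84) + l*(-6*t^2 + 90*t - 336) - 24*t^2 + 168*t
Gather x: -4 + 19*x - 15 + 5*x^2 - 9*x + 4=5*x^2 + 10*x - 15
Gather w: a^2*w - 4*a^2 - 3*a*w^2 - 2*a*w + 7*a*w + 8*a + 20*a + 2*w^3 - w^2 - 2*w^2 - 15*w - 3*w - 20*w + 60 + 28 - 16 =-4*a^2 + 28*a + 2*w^3 + w^2*(-3*a - 3) + w*(a^2 + 5*a - 38) + 72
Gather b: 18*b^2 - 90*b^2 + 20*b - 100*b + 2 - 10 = -72*b^2 - 80*b - 8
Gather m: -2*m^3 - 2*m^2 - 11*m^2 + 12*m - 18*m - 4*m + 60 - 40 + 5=-2*m^3 - 13*m^2 - 10*m + 25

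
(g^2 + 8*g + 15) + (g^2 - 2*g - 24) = 2*g^2 + 6*g - 9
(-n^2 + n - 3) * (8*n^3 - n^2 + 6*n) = -8*n^5 + 9*n^4 - 31*n^3 + 9*n^2 - 18*n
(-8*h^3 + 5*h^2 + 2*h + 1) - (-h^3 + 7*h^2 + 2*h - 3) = -7*h^3 - 2*h^2 + 4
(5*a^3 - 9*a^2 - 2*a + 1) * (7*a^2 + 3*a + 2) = 35*a^5 - 48*a^4 - 31*a^3 - 17*a^2 - a + 2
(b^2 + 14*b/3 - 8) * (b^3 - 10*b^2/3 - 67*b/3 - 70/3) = b^5 + 4*b^4/3 - 413*b^3/9 - 908*b^2/9 + 628*b/9 + 560/3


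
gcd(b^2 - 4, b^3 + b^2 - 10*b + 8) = b - 2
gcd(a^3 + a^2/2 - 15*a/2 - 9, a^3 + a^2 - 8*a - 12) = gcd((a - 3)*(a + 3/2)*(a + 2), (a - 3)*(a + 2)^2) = a^2 - a - 6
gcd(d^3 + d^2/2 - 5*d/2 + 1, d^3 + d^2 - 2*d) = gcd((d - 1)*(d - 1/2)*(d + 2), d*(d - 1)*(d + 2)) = d^2 + d - 2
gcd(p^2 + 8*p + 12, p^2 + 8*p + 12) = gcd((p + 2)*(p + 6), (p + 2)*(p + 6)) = p^2 + 8*p + 12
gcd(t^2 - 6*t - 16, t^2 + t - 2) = t + 2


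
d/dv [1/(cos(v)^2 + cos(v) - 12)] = (2*cos(v) + 1)*sin(v)/(cos(v)^2 + cos(v) - 12)^2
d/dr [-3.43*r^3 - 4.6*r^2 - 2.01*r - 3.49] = -10.29*r^2 - 9.2*r - 2.01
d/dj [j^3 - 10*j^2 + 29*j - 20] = 3*j^2 - 20*j + 29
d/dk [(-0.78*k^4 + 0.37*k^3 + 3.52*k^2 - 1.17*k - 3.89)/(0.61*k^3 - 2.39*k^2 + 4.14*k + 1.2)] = (-0.4758*k^6 + 3.7284*k^5 - 12.7191*k^4 + 0.747*k^3 + 20.2272*k^2 - 10.1462*k + 14.7006)/(0.3721*k^6 - 2.9158*k^5 + 10.7629*k^4 - 18.3252*k^3 + 11.4036*k^2 + 9.936*k + 1.44)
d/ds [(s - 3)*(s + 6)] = 2*s + 3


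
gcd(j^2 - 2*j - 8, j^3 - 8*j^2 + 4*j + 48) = j^2 - 2*j - 8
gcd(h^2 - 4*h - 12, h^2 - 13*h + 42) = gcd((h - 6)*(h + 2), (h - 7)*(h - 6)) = h - 6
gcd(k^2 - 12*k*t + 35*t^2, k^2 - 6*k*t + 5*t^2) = -k + 5*t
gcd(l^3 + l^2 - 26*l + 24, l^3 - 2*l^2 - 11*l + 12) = l^2 - 5*l + 4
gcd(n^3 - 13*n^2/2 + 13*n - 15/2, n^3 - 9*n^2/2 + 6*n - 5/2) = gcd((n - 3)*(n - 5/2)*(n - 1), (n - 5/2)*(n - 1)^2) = n^2 - 7*n/2 + 5/2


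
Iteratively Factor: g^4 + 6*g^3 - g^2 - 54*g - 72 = (g + 2)*(g^3 + 4*g^2 - 9*g - 36) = (g - 3)*(g + 2)*(g^2 + 7*g + 12) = (g - 3)*(g + 2)*(g + 3)*(g + 4)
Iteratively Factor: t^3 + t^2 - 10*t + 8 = (t - 2)*(t^2 + 3*t - 4) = (t - 2)*(t + 4)*(t - 1)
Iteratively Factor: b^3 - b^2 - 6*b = (b + 2)*(b^2 - 3*b) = b*(b + 2)*(b - 3)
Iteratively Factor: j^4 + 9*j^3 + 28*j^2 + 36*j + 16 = (j + 1)*(j^3 + 8*j^2 + 20*j + 16) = (j + 1)*(j + 4)*(j^2 + 4*j + 4) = (j + 1)*(j + 2)*(j + 4)*(j + 2)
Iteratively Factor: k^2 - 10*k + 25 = (k - 5)*(k - 5)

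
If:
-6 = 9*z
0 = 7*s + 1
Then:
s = -1/7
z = -2/3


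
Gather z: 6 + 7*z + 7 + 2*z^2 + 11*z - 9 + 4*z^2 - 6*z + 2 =6*z^2 + 12*z + 6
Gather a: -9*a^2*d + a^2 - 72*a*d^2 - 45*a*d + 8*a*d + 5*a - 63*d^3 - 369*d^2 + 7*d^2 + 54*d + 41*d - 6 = a^2*(1 - 9*d) + a*(-72*d^2 - 37*d + 5) - 63*d^3 - 362*d^2 + 95*d - 6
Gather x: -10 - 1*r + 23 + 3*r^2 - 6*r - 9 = 3*r^2 - 7*r + 4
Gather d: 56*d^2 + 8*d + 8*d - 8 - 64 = 56*d^2 + 16*d - 72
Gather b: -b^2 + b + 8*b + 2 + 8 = -b^2 + 9*b + 10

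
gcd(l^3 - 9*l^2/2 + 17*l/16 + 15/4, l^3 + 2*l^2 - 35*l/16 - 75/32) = l^2 - l/2 - 15/16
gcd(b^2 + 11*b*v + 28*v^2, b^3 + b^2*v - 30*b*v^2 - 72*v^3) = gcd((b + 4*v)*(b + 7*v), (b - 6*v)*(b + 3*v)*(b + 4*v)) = b + 4*v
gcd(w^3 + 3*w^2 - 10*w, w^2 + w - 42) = 1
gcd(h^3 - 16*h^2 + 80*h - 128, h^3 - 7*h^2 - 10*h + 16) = h - 8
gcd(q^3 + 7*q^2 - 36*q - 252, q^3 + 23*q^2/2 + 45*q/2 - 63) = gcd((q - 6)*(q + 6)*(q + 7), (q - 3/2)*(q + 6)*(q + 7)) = q^2 + 13*q + 42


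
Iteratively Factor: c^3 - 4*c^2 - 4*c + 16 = (c - 4)*(c^2 - 4) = (c - 4)*(c - 2)*(c + 2)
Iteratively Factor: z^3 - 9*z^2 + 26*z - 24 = (z - 2)*(z^2 - 7*z + 12) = (z - 4)*(z - 2)*(z - 3)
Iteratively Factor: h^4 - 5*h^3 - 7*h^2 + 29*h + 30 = (h - 3)*(h^3 - 2*h^2 - 13*h - 10) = (h - 5)*(h - 3)*(h^2 + 3*h + 2) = (h - 5)*(h - 3)*(h + 1)*(h + 2)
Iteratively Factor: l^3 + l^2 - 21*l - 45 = (l + 3)*(l^2 - 2*l - 15) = (l + 3)^2*(l - 5)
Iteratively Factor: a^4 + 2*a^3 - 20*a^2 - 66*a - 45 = (a + 1)*(a^3 + a^2 - 21*a - 45) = (a - 5)*(a + 1)*(a^2 + 6*a + 9) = (a - 5)*(a + 1)*(a + 3)*(a + 3)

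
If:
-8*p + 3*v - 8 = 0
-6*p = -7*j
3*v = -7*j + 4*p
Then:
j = -24/35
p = -4/5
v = 8/15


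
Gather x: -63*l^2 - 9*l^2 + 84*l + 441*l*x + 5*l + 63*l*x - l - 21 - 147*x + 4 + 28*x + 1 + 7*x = -72*l^2 + 88*l + x*(504*l - 112) - 16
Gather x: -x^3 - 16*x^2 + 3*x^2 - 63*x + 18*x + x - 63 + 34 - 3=-x^3 - 13*x^2 - 44*x - 32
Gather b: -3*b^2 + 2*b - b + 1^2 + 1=-3*b^2 + b + 2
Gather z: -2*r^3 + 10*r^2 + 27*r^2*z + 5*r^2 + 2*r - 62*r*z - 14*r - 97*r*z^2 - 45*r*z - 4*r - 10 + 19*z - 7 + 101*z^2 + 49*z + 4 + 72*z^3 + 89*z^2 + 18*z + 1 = -2*r^3 + 15*r^2 - 16*r + 72*z^3 + z^2*(190 - 97*r) + z*(27*r^2 - 107*r + 86) - 12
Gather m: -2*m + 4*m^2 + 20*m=4*m^2 + 18*m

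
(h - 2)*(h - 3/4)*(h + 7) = h^3 + 17*h^2/4 - 71*h/4 + 21/2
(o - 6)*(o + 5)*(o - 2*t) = o^3 - 2*o^2*t - o^2 + 2*o*t - 30*o + 60*t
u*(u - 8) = u^2 - 8*u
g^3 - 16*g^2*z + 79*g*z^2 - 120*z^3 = (g - 8*z)*(g - 5*z)*(g - 3*z)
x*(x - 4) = x^2 - 4*x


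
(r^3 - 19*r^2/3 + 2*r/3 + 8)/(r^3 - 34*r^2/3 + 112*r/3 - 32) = (r + 1)/(r - 4)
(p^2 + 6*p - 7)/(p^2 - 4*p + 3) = (p + 7)/(p - 3)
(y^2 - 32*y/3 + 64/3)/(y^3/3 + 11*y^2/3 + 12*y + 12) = (3*y^2 - 32*y + 64)/(y^3 + 11*y^2 + 36*y + 36)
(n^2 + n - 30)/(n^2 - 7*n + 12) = (n^2 + n - 30)/(n^2 - 7*n + 12)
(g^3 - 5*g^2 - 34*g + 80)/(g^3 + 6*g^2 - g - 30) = (g - 8)/(g + 3)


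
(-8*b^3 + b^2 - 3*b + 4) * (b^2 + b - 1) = -8*b^5 - 7*b^4 + 6*b^3 + 7*b - 4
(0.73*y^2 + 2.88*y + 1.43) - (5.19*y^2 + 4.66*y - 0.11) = -4.46*y^2 - 1.78*y + 1.54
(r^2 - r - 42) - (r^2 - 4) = -r - 38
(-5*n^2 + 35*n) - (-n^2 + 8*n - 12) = -4*n^2 + 27*n + 12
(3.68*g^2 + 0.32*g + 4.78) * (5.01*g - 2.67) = 18.4368*g^3 - 8.2224*g^2 + 23.0934*g - 12.7626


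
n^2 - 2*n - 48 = (n - 8)*(n + 6)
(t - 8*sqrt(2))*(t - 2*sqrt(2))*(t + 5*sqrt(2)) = t^3 - 5*sqrt(2)*t^2 - 68*t + 160*sqrt(2)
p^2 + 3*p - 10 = (p - 2)*(p + 5)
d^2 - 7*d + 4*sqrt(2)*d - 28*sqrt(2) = (d - 7)*(d + 4*sqrt(2))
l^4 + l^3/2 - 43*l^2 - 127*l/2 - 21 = (l - 7)*(l + 1/2)*(l + 1)*(l + 6)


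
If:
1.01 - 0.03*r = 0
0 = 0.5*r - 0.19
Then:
No Solution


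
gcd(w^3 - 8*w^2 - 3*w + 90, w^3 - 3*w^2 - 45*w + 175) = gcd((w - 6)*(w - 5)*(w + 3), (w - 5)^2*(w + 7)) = w - 5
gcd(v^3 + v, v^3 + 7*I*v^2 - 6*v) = v^2 + I*v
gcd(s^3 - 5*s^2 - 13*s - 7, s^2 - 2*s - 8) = 1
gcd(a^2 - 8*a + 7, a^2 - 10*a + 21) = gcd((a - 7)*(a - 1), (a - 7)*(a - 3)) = a - 7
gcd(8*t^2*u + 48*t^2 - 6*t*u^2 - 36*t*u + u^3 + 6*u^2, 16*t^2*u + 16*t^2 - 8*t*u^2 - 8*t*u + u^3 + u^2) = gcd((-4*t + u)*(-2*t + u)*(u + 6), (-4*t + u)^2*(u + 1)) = 4*t - u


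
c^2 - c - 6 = (c - 3)*(c + 2)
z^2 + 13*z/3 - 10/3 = (z - 2/3)*(z + 5)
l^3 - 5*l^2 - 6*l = l*(l - 6)*(l + 1)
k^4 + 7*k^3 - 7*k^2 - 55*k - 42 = (k - 3)*(k + 1)*(k + 2)*(k + 7)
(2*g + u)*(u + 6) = 2*g*u + 12*g + u^2 + 6*u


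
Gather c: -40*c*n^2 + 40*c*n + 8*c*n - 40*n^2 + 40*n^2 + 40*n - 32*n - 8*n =c*(-40*n^2 + 48*n)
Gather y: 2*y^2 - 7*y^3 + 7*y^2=-7*y^3 + 9*y^2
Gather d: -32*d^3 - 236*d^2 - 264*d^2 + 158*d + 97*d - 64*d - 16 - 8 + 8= -32*d^3 - 500*d^2 + 191*d - 16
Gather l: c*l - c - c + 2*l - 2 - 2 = -2*c + l*(c + 2) - 4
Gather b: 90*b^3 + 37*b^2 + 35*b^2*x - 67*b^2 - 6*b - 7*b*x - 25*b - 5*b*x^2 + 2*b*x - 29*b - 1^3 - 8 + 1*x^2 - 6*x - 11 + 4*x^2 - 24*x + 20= 90*b^3 + b^2*(35*x - 30) + b*(-5*x^2 - 5*x - 60) + 5*x^2 - 30*x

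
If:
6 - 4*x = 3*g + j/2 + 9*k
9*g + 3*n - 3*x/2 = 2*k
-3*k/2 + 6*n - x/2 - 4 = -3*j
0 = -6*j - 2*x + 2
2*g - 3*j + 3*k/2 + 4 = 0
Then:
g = -481/1610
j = 2887/805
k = 564/115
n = -1149/1610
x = -7856/805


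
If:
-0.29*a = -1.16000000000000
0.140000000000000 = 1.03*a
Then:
No Solution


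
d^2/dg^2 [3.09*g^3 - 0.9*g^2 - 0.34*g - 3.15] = 18.54*g - 1.8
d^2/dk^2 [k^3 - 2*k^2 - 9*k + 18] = 6*k - 4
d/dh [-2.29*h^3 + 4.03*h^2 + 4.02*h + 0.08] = -6.87*h^2 + 8.06*h + 4.02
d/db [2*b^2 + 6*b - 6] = 4*b + 6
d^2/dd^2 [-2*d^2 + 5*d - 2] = -4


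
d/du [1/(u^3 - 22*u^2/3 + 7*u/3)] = 3*(-9*u^2 + 44*u - 7)/(u^2*(3*u^2 - 22*u + 7)^2)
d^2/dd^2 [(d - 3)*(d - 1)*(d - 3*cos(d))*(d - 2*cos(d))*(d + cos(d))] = 4*d^4*cos(d) + 32*d^3*sin(d) - 16*d^3*cos(d) - 2*d^3*cos(2*d) + 20*d^3 - 96*d^2*sin(d) - 6*d^2*sin(2*d) - 81*d^2*cos(d)/2 + 8*d^2*cos(2*d) - 27*d^2*cos(3*d)/2 - 48*d^2 + 30*d*sin(d) + 16*d*sin(2*d) - 18*d*sin(3*d) + 114*d*cos(d) - 3*d*cos(2*d) + 54*d*cos(3*d) + 21*d + 36*sin(d) - 6*sin(2*d) + 36*sin(3*d) - 57*cos(d)/2 - 4*cos(2*d) - 75*cos(3*d)/2 - 4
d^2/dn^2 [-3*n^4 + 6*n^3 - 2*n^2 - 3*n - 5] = -36*n^2 + 36*n - 4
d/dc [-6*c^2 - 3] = -12*c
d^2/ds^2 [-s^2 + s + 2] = -2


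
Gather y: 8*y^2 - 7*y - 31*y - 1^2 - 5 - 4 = 8*y^2 - 38*y - 10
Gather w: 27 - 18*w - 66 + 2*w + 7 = -16*w - 32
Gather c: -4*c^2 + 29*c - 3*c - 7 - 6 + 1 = -4*c^2 + 26*c - 12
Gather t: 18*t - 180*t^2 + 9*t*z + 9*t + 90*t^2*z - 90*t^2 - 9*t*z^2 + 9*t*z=t^2*(90*z - 270) + t*(-9*z^2 + 18*z + 27)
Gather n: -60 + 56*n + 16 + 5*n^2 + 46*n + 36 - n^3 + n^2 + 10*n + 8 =-n^3 + 6*n^2 + 112*n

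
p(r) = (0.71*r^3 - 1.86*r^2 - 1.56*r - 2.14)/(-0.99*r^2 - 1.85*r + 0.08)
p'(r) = (1.98*r + 1.85)*(0.71*r^3 - 1.86*r^2 - 1.56*r - 2.14)/(-0.99*r^2 - 1.85*r + 0.08)^2 + (2.13*r^2 - 3.72*r - 1.56)/(-0.99*r^2 - 1.85*r + 0.08) = (-0.7029*r^4 - 2.627*r^3 + 2.067*r^2 - 4.5348*r - 4.0838)/(0.9801*r^4 + 3.663*r^3 + 3.2641*r^2 - 0.296*r + 0.0064)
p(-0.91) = -2.96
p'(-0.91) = 3.65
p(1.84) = 1.03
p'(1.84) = -0.67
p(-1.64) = -17.10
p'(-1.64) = 75.69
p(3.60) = -0.07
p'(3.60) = -0.62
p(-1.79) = -42.74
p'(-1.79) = 384.33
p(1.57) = 1.22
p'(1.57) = -0.74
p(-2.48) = 14.46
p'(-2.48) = 16.52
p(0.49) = 3.07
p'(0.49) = -5.44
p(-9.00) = 10.34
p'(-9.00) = -0.62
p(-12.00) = 12.29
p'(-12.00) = -0.67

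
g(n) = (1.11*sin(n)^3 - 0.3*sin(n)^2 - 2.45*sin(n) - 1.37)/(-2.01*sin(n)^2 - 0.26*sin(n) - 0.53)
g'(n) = (4.02*sin(n)*cos(n) + 0.26*cos(n))*(1.11*sin(n)^3 - 0.3*sin(n)^2 - 2.45*sin(n) - 1.37)/(-2.01*sin(n)^2 - 0.26*sin(n) - 0.53)^2 + (3.33*sin(n)^2*cos(n) - 0.6*sin(n)*cos(n) - 2.45*cos(n))/(-2.01*sin(n)^2 - 0.26*sin(n) - 0.53) = (-2.2311*sin(n)^4 - 0.5772*sin(n)^3 - 6.6114*sin(n)^2 - 5.1894*sin(n) + 0.9423)*cos(n)/(4.0401*sin(n)^4 + 1.0452*sin(n)^3 + 2.1982*sin(n)^2 + 0.2756*sin(n) + 0.2809)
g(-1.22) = 0.12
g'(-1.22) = -0.10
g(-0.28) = 1.21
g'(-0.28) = 4.81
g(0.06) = 2.75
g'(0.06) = 1.98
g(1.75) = 1.10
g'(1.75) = 0.32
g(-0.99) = 0.10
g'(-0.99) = -0.02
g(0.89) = 1.51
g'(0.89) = -1.36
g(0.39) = 2.48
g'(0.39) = -2.26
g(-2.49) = 0.22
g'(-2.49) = -0.96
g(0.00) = 2.58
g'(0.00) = 3.35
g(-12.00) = 2.08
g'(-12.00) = -2.18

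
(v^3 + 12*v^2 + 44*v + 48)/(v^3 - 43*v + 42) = (v^3 + 12*v^2 + 44*v + 48)/(v^3 - 43*v + 42)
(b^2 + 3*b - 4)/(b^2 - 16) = (b - 1)/(b - 4)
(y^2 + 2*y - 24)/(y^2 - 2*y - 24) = (-y^2 - 2*y + 24)/(-y^2 + 2*y + 24)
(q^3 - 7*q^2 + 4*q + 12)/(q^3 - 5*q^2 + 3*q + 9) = (q^2 - 8*q + 12)/(q^2 - 6*q + 9)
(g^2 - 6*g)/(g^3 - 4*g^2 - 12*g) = 1/(g + 2)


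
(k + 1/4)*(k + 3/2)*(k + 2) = k^3 + 15*k^2/4 + 31*k/8 + 3/4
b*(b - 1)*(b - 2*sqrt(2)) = b^3 - 2*sqrt(2)*b^2 - b^2 + 2*sqrt(2)*b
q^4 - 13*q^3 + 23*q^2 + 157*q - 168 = (q - 8)*(q - 7)*(q - 1)*(q + 3)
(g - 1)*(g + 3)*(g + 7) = g^3 + 9*g^2 + 11*g - 21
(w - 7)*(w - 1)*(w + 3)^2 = w^4 - 2*w^3 - 32*w^2 - 30*w + 63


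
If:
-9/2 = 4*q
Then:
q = -9/8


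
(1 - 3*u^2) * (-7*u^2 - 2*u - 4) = 21*u^4 + 6*u^3 + 5*u^2 - 2*u - 4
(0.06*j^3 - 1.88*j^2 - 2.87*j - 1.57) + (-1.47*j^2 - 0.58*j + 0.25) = 0.06*j^3 - 3.35*j^2 - 3.45*j - 1.32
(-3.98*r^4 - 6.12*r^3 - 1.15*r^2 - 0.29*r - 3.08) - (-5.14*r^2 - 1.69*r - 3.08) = -3.98*r^4 - 6.12*r^3 + 3.99*r^2 + 1.4*r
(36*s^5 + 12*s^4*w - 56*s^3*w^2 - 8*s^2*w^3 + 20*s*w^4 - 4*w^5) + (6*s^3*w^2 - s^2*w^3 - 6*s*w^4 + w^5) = 36*s^5 + 12*s^4*w - 50*s^3*w^2 - 9*s^2*w^3 + 14*s*w^4 - 3*w^5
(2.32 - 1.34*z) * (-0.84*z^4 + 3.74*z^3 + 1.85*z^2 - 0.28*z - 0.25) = 1.1256*z^5 - 6.9604*z^4 + 6.1978*z^3 + 4.6672*z^2 - 0.3146*z - 0.58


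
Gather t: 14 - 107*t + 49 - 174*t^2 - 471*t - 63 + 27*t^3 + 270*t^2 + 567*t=27*t^3 + 96*t^2 - 11*t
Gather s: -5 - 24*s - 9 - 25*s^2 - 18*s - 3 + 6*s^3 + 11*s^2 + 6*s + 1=6*s^3 - 14*s^2 - 36*s - 16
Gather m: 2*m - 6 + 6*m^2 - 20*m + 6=6*m^2 - 18*m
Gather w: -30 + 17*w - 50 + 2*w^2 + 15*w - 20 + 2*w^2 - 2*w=4*w^2 + 30*w - 100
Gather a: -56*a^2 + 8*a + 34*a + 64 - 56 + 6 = -56*a^2 + 42*a + 14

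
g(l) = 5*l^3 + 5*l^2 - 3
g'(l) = 15*l^2 + 10*l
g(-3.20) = -115.64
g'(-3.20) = 121.60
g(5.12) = 799.16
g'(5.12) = 444.42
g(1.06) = 8.57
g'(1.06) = 27.45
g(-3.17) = -112.03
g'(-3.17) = 119.03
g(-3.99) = -241.01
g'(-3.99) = 198.90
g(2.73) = 136.00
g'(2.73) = 139.09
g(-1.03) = -3.16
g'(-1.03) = 5.61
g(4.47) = 543.48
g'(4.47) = 344.41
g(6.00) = 1257.00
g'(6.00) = 600.00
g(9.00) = 4047.00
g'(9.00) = 1305.00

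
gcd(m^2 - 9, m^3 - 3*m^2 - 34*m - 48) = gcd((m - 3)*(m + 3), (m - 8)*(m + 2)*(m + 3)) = m + 3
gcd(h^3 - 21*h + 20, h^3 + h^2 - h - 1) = h - 1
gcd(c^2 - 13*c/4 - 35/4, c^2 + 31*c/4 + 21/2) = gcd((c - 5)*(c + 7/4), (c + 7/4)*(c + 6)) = c + 7/4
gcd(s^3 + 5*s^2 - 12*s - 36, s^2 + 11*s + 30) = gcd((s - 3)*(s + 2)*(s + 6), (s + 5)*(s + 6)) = s + 6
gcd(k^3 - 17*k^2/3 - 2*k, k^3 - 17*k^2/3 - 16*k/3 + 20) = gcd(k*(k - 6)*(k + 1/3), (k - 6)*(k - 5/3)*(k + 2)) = k - 6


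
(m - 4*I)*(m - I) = m^2 - 5*I*m - 4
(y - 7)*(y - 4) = y^2 - 11*y + 28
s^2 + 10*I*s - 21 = (s + 3*I)*(s + 7*I)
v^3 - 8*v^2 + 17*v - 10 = (v - 5)*(v - 2)*(v - 1)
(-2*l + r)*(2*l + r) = -4*l^2 + r^2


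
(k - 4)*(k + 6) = k^2 + 2*k - 24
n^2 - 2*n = n*(n - 2)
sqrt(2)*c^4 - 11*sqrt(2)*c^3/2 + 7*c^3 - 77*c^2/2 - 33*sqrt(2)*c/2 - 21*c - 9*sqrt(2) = (c - 6)*(c + 1/2)*(c + 3*sqrt(2))*(sqrt(2)*c + 1)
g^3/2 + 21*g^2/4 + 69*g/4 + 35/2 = (g/2 + 1)*(g + 7/2)*(g + 5)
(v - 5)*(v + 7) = v^2 + 2*v - 35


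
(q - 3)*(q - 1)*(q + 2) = q^3 - 2*q^2 - 5*q + 6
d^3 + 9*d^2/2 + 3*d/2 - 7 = (d - 1)*(d + 2)*(d + 7/2)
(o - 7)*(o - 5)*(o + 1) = o^3 - 11*o^2 + 23*o + 35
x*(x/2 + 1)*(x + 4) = x^3/2 + 3*x^2 + 4*x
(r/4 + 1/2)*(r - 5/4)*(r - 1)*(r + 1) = r^4/4 + 3*r^3/16 - 7*r^2/8 - 3*r/16 + 5/8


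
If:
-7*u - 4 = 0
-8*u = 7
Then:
No Solution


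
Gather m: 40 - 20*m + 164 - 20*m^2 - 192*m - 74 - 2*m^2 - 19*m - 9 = -22*m^2 - 231*m + 121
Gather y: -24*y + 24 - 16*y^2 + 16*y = -16*y^2 - 8*y + 24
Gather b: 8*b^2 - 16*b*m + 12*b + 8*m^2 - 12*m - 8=8*b^2 + b*(12 - 16*m) + 8*m^2 - 12*m - 8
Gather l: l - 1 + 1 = l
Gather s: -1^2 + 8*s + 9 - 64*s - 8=-56*s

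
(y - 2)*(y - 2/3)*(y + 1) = y^3 - 5*y^2/3 - 4*y/3 + 4/3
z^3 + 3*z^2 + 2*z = z*(z + 1)*(z + 2)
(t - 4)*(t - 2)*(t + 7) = t^3 + t^2 - 34*t + 56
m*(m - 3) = m^2 - 3*m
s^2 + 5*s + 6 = (s + 2)*(s + 3)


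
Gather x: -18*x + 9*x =-9*x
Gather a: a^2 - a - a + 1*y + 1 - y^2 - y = a^2 - 2*a - y^2 + 1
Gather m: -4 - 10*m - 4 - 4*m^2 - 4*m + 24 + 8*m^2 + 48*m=4*m^2 + 34*m + 16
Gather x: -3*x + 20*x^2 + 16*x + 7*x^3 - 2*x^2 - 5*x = 7*x^3 + 18*x^2 + 8*x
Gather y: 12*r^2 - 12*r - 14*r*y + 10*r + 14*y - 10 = 12*r^2 - 2*r + y*(14 - 14*r) - 10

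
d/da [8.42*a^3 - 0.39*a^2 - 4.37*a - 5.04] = 25.26*a^2 - 0.78*a - 4.37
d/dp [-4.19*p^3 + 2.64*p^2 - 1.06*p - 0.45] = -12.57*p^2 + 5.28*p - 1.06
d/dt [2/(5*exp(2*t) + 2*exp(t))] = 4*(-5*exp(t) - 1)*exp(-t)/(5*exp(t) + 2)^2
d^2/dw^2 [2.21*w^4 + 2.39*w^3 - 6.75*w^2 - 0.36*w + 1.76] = 26.52*w^2 + 14.34*w - 13.5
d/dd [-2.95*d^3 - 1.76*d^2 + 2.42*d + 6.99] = -8.85*d^2 - 3.52*d + 2.42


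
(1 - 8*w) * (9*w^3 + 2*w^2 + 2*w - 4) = -72*w^4 - 7*w^3 - 14*w^2 + 34*w - 4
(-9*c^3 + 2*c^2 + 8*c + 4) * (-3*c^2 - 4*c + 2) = 27*c^5 + 30*c^4 - 50*c^3 - 40*c^2 + 8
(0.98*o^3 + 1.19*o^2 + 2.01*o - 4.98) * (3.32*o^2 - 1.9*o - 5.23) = 3.2536*o^5 + 2.0888*o^4 - 0.713200000000001*o^3 - 26.5763*o^2 - 1.0503*o + 26.0454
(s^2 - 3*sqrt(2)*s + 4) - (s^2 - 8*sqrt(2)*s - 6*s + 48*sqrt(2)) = 6*s + 5*sqrt(2)*s - 48*sqrt(2) + 4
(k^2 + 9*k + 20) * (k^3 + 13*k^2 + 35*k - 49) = k^5 + 22*k^4 + 172*k^3 + 526*k^2 + 259*k - 980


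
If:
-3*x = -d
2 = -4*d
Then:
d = -1/2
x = -1/6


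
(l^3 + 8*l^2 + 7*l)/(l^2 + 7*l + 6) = l*(l + 7)/(l + 6)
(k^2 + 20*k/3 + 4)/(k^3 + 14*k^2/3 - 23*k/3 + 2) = (3*k + 2)/(3*k^2 - 4*k + 1)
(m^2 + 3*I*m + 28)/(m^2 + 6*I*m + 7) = (m - 4*I)/(m - I)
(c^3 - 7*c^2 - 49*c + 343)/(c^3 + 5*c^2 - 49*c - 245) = (c - 7)/(c + 5)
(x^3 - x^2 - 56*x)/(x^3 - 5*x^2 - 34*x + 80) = x*(x + 7)/(x^2 + 3*x - 10)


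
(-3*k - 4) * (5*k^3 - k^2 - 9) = -15*k^4 - 17*k^3 + 4*k^2 + 27*k + 36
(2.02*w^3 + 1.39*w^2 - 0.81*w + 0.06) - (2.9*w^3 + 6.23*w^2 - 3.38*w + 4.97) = -0.88*w^3 - 4.84*w^2 + 2.57*w - 4.91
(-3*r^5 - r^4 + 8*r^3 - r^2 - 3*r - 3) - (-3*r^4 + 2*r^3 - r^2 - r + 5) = -3*r^5 + 2*r^4 + 6*r^3 - 2*r - 8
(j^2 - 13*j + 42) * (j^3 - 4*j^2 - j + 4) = j^5 - 17*j^4 + 93*j^3 - 151*j^2 - 94*j + 168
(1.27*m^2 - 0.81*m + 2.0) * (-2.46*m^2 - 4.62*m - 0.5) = -3.1242*m^4 - 3.8748*m^3 - 1.8128*m^2 - 8.835*m - 1.0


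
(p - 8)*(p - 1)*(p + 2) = p^3 - 7*p^2 - 10*p + 16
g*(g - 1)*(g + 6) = g^3 + 5*g^2 - 6*g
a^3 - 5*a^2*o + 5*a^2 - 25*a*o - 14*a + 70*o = (a - 2)*(a + 7)*(a - 5*o)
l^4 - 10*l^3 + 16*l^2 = l^2*(l - 8)*(l - 2)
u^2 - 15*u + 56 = (u - 8)*(u - 7)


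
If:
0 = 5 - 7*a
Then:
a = 5/7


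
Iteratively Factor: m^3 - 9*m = (m - 3)*(m^2 + 3*m) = (m - 3)*(m + 3)*(m)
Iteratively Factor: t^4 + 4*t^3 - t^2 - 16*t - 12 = (t - 2)*(t^3 + 6*t^2 + 11*t + 6) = (t - 2)*(t + 1)*(t^2 + 5*t + 6) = (t - 2)*(t + 1)*(t + 3)*(t + 2)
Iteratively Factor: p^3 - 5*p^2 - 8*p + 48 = (p - 4)*(p^2 - p - 12) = (p - 4)*(p + 3)*(p - 4)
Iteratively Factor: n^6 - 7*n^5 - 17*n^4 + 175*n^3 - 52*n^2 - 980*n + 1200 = (n + 4)*(n^5 - 11*n^4 + 27*n^3 + 67*n^2 - 320*n + 300) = (n - 2)*(n + 4)*(n^4 - 9*n^3 + 9*n^2 + 85*n - 150) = (n - 5)*(n - 2)*(n + 4)*(n^3 - 4*n^2 - 11*n + 30) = (n - 5)^2*(n - 2)*(n + 4)*(n^2 + n - 6) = (n - 5)^2*(n - 2)*(n + 3)*(n + 4)*(n - 2)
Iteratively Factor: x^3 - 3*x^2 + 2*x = (x)*(x^2 - 3*x + 2) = x*(x - 2)*(x - 1)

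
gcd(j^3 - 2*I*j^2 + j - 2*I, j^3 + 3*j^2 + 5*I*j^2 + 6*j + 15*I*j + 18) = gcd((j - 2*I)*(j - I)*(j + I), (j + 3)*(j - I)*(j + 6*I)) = j - I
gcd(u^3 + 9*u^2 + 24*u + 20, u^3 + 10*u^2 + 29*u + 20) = u + 5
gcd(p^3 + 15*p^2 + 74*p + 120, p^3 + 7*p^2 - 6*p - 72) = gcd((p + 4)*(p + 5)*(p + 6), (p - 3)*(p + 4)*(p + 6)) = p^2 + 10*p + 24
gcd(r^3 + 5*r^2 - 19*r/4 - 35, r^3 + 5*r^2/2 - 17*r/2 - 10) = r^2 + 3*r/2 - 10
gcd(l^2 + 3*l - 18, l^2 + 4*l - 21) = l - 3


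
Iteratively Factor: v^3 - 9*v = (v - 3)*(v^2 + 3*v) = (v - 3)*(v + 3)*(v)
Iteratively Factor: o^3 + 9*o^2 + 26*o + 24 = (o + 3)*(o^2 + 6*o + 8) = (o + 3)*(o + 4)*(o + 2)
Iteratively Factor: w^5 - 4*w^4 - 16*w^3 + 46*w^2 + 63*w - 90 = (w + 3)*(w^4 - 7*w^3 + 5*w^2 + 31*w - 30) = (w + 2)*(w + 3)*(w^3 - 9*w^2 + 23*w - 15) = (w - 1)*(w + 2)*(w + 3)*(w^2 - 8*w + 15) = (w - 5)*(w - 1)*(w + 2)*(w + 3)*(w - 3)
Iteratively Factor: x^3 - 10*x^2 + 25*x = (x - 5)*(x^2 - 5*x) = (x - 5)^2*(x)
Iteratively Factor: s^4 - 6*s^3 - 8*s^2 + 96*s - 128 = (s - 4)*(s^3 - 2*s^2 - 16*s + 32) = (s - 4)*(s + 4)*(s^2 - 6*s + 8) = (s - 4)*(s - 2)*(s + 4)*(s - 4)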